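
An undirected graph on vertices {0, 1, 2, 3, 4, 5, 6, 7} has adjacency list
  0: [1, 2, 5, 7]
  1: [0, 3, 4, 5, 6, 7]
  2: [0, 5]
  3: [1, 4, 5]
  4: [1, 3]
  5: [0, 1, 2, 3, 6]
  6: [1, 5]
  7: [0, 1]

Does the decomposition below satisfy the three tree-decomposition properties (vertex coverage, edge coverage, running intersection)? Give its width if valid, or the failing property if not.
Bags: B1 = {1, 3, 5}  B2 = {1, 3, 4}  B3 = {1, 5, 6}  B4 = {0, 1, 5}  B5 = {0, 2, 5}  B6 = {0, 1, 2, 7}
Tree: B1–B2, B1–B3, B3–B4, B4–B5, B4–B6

A tree decomposition must satisfy three properties: every vertex lies in some bag; for every edge, both endpoints lie together in some bag; and for every vertex, the bags containing it form a connected subtree. Here bags containing vertex 2 are not connected in the tree, so the decomposition is invalid.

No — bags containing vertex 2 are not connected in the tree.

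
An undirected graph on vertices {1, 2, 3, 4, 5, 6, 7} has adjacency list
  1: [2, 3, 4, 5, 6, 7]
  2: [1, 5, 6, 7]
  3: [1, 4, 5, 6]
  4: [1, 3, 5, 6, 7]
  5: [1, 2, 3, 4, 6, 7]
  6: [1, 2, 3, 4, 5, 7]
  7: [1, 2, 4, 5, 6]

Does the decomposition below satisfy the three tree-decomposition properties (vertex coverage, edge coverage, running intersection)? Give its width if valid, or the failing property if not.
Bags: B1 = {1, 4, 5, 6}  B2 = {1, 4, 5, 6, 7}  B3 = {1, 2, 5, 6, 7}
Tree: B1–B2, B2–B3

A tree decomposition must satisfy three properties: every vertex lies in some bag; for every edge, both endpoints lie together in some bag; and for every vertex, the bags containing it form a connected subtree. Here vertex 3 appears in no bag, so the decomposition is invalid.

No — vertex 3 appears in no bag.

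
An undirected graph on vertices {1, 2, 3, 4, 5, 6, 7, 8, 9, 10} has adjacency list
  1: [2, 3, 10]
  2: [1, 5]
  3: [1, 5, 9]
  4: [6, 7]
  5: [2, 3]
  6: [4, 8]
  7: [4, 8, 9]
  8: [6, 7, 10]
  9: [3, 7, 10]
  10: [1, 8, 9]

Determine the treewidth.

2

A width-2 tree decomposition is:
Bags: B1 = {2, 3, 5}  B2 = {1, 2, 3}  B3 = {1, 3, 9}  B4 = {1, 9, 10}  B5 = {7, 9, 10}  B6 = {7, 8, 10}  B7 = {4, 7, 8}  B8 = {4, 6, 8}
Tree: B1–B2, B2–B3, B3–B4, B4–B5, B5–B6, B6–B7, B7–B8
Every bag has size at most 3, so the width is 3 − 1 = 2 and tw(G) ≤ 2. Since 5–2–1–3–5 is a cycle in G, G is not acyclic. Forests are exactly the graphs of treewidth ≤ 1, so tw(G) ≥ 2. Combining the bounds, tw(G) = 2.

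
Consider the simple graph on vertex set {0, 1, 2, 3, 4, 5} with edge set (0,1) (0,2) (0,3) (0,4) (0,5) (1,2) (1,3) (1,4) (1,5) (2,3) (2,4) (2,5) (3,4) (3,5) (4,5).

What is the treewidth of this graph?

5

A width-5 tree decomposition is:
Bags: B1 = {0, 1, 2, 3, 4, 5}
Tree: (single bag)
With just one bag of size 6, the width is 6 − 1 = 5, so tw(G) ≤ 5. On the other hand G contains the 6-clique {0, 1, 2, 3, 4, 5}. A clique must lie in a single bag of any decomposition, so no decomposition can have width below 5. The upper and lower bounds meet at 5, so that is the treewidth.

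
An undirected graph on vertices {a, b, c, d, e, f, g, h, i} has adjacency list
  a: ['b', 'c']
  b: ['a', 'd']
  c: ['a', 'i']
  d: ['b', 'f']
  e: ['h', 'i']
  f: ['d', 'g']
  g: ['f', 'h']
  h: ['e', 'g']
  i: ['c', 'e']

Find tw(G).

A width-2 tree decomposition is:
Bags: B1 = {a, b, d}  B2 = {a, c, d}  B3 = {c, d, i}  B4 = {d, e, i}  B5 = {d, e, h}  B6 = {d, g, h}  B7 = {d, f, g}
Tree: B1–B2, B2–B3, B3–B4, B4–B5, B5–B6, B6–B7
The largest bag has 3 vertices, giving width 2; this decomposition certifies tw(G) ≤ 2. The edges d–b–a–c–i–e–h–g–f–d form a cycle, so G is not a tree and its treewidth is at least 2. Hence tw(G) = 2 exactly.

2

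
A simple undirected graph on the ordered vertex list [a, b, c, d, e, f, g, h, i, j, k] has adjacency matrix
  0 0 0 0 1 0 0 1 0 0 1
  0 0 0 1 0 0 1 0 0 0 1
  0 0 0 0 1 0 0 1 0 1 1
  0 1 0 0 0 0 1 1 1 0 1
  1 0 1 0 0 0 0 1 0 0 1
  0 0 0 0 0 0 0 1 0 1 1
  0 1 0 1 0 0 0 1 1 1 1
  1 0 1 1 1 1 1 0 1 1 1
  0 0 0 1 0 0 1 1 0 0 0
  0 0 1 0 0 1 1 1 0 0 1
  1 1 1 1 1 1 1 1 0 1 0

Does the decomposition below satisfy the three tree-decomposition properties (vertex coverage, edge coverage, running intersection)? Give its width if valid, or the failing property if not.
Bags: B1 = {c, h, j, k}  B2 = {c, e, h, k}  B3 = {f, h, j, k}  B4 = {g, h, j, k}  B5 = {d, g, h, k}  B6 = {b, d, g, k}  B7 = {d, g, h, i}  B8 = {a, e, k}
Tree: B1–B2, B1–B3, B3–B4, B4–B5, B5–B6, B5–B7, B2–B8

A tree decomposition must satisfy three properties: every vertex lies in some bag; for every edge, both endpoints lie together in some bag; and for every vertex, the bags containing it form a connected subtree. Here edge (h,a) lies in no bag, so the decomposition is invalid.

No — edge (h,a) lies in no bag.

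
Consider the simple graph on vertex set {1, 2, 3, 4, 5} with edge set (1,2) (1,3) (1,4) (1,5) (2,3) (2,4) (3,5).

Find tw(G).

A width-2 tree decomposition is:
Bags: B1 = {1, 2, 3}  B2 = {1, 3, 5}  B3 = {1, 2, 4}
Tree: B1–B2, B1–B3
The largest bag has 3 vertices, giving width 2; this decomposition certifies tw(G) ≤ 2. On the other hand G contains the 3-clique {1, 2, 3}. A clique must lie in a single bag of any decomposition, so no decomposition can have width below 2. Therefore the treewidth is 2.

2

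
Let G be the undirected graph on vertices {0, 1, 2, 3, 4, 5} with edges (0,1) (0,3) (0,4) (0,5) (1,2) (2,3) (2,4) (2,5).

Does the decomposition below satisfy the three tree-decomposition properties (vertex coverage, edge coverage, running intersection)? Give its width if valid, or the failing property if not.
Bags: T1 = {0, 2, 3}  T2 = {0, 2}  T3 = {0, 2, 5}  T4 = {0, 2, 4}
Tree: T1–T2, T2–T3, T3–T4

A tree decomposition must satisfy three properties: every vertex lies in some bag; for every edge, both endpoints lie together in some bag; and for every vertex, the bags containing it form a connected subtree. Here vertex 1 appears in no bag, so the decomposition is invalid.

No — vertex 1 appears in no bag.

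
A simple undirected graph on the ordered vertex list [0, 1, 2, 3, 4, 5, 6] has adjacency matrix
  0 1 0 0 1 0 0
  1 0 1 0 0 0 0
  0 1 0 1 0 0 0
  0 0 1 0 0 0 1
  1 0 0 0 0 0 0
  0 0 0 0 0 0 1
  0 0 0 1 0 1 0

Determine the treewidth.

1

A width-1 tree decomposition is:
Bags: B1 = {5, 6}  B2 = {3, 6}  B3 = {2, 3}  B4 = {1, 2}  B5 = {0, 1}  B6 = {0, 4}
Tree: B1–B2, B2–B3, B3–B4, B4–B5, B5–B6
Each bag holds 2 vertices, so the decomposition has width 1, which upper-bounds the treewidth. Since G has at least one edge (e.g. 5–6), it is not an edgeless graph, so tw(G) ≥ 1. Combining the bounds, tw(G) = 1.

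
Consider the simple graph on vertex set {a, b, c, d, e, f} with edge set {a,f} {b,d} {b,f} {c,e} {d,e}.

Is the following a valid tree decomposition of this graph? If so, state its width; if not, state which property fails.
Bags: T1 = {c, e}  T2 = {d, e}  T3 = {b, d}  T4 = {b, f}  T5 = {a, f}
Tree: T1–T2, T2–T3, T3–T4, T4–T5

Yes; width 1.

Every vertex of G appears in some bag (union = {a, b, c, d, e, f}); every edge is covered by a bag; and for each vertex v the set of bags containing v is connected in the bag tree. The decomposition is therefore valid. The largest bag has 2 vertices, so the width is 1.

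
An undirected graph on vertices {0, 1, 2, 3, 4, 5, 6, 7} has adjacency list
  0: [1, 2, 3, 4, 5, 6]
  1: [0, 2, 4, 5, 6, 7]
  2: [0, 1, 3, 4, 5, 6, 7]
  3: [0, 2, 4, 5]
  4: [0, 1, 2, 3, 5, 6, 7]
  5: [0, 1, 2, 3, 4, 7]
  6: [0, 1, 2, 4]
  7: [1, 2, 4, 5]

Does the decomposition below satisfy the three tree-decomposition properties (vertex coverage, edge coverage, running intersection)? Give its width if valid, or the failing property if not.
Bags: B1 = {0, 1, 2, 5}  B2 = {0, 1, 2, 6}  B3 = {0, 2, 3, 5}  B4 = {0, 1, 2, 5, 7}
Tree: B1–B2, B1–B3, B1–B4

No — vertex 4 appears in no bag.

A tree decomposition must satisfy three properties: every vertex lies in some bag; for every edge, both endpoints lie together in some bag; and for every vertex, the bags containing it form a connected subtree. Here vertex 4 appears in no bag, so the decomposition is invalid.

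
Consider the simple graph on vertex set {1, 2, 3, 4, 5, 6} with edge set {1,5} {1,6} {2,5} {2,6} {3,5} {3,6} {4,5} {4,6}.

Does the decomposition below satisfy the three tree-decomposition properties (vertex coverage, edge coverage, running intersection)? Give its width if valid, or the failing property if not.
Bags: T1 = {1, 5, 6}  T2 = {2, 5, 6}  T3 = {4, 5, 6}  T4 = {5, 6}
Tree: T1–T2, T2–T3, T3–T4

A tree decomposition must satisfy three properties: every vertex lies in some bag; for every edge, both endpoints lie together in some bag; and for every vertex, the bags containing it form a connected subtree. Here vertex 3 appears in no bag, so the decomposition is invalid.

No — vertex 3 appears in no bag.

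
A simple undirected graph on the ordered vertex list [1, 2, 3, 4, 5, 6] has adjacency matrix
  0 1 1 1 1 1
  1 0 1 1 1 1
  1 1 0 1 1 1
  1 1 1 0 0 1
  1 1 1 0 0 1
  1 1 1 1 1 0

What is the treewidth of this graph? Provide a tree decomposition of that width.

Every bag has size at most 5, so the width is 5 − 1 = 4 and tw(G) ≤ 4. On the other hand G contains the 5-clique {1, 2, 3, 4, 6}. A clique must lie in a single bag of any decomposition, so no decomposition can have width below 4. Combining the bounds, tw(G) = 4.

Treewidth 4.
One such decomposition:
Bags: B1 = {1, 2, 3, 5, 6}  B2 = {1, 2, 3, 4, 6}
Tree: B1–B2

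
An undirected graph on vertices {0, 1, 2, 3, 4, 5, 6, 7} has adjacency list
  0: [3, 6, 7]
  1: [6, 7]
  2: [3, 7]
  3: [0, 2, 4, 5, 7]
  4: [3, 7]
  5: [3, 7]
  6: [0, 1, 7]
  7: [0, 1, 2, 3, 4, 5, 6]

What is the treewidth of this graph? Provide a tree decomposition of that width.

Treewidth 2.
Bags: B1 = {0, 3, 7}  B2 = {2, 3, 7}  B3 = {0, 6, 7}  B4 = {1, 6, 7}  B5 = {3, 5, 7}  B6 = {3, 4, 7}
Tree: B1–B2, B1–B3, B3–B4, B1–B5, B5–B6

Each bag holds 3 vertices, so the decomposition has width 2, which upper-bounds the treewidth. On the other hand G contains the 3-clique {1, 6, 7}. A clique must lie in a single bag of any decomposition, so no decomposition can have width below 2. Combining the bounds, tw(G) = 2.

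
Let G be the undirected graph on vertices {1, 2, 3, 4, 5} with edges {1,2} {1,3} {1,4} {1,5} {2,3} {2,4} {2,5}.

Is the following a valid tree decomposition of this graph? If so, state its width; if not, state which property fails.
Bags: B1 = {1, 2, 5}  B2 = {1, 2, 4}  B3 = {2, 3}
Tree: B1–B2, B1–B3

No — edge (1,3) lies in no bag.

A tree decomposition must satisfy three properties: every vertex lies in some bag; for every edge, both endpoints lie together in some bag; and for every vertex, the bags containing it form a connected subtree. Here edge (1,3) lies in no bag, so the decomposition is invalid.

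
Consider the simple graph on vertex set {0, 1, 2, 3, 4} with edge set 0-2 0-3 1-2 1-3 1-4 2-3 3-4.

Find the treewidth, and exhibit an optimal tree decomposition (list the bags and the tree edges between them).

Each bag holds 3 vertices, so the decomposition has width 2, which upper-bounds the treewidth. Conversely, {0, 2, 3} is a clique of size 3, and the vertices of any clique must share a bag in every tree decomposition; so some bag has ≥ 3 vertices and tw(G) ≥ 2. Hence tw(G) = 2 exactly.

Treewidth 2.
Bags: B1 = {1, 2, 3}  B2 = {0, 2, 3}  B3 = {1, 3, 4}
Tree: B1–B2, B1–B3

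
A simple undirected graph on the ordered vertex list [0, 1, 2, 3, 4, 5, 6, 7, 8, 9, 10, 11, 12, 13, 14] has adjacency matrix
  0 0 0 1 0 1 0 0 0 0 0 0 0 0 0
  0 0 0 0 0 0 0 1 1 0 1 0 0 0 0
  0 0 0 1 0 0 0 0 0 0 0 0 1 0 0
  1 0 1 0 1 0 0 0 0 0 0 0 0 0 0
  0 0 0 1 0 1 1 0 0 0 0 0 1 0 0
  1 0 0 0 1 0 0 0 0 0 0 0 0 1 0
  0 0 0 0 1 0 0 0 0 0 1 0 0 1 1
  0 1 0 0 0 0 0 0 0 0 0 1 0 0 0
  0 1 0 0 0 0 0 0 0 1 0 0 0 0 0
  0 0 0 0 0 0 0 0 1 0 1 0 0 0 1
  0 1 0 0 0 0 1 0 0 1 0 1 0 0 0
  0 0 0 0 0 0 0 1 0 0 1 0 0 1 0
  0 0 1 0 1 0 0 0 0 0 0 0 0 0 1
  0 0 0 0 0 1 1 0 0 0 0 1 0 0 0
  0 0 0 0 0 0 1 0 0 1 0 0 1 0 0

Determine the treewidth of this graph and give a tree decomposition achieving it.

The largest bag has 4 vertices, giving width 3; this decomposition certifies tw(G) ≤ 3. For the lower bound: the 4 vertex sets {1,7,8}, {11}, {10}, {6,9,13,14} are disjoint, each induces a connected subgraph, and every pair is joined by at least one edge of G. Contracting each set to a single vertex therefore yields K_{4} as a minor, and since treewidth is minor-monotone, tw(G) ≥ tw(K_{4}) = 3. Hence tw(G) = 3 exactly.

Treewidth 3.
One such decomposition:
Bags: B1 = {1, 7, 8, 11}  B2 = {1, 8, 10, 11}  B3 = {8, 9, 10, 11}  B4 = {9, 10, 11, 13}  B5 = {6, 9, 10, 13}  B6 = {6, 9, 13, 14}  B7 = {5, 6, 13, 14}  B8 = {4, 5, 6, 14}  B9 = {4, 5, 12, 14}  B10 = {0, 4, 5, 12}  B11 = {0, 3, 4, 12}  B12 = {0, 2, 3, 12}
Tree: B1–B2, B2–B3, B3–B4, B4–B5, B5–B6, B6–B7, B7–B8, B8–B9, B9–B10, B10–B11, B11–B12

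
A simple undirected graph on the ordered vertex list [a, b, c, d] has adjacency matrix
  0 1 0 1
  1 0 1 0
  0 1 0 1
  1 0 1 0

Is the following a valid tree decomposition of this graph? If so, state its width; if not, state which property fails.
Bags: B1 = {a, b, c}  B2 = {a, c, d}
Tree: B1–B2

Every vertex of G appears in some bag (union = {a, b, c, d}); every edge is covered by a bag; and for each vertex v the set of bags containing v is connected in the bag tree. The decomposition is therefore valid. The largest bag has 3 vertices, so the width is 2.

Yes; width 2.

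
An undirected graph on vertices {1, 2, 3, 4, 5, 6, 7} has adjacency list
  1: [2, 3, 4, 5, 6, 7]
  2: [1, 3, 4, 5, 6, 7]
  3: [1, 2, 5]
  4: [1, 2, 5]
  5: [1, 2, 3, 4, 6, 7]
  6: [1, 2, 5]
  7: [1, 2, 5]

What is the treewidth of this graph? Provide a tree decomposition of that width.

The largest bag has 4 vertices, giving width 3; this decomposition certifies tw(G) ≤ 3. For the lower bound, the 4 vertices {1, 2, 3, 5} are pairwise adjacent, and any tree decomposition puts a clique entirely inside one bag — forcing width ≥ 3. Combining the bounds, tw(G) = 3.

Treewidth 3.
One such decomposition:
Bags: B1 = {1, 2, 5, 6}  B2 = {1, 2, 5, 7}  B3 = {1, 2, 3, 5}  B4 = {1, 2, 4, 5}
Tree: B1–B2, B1–B3, B2–B4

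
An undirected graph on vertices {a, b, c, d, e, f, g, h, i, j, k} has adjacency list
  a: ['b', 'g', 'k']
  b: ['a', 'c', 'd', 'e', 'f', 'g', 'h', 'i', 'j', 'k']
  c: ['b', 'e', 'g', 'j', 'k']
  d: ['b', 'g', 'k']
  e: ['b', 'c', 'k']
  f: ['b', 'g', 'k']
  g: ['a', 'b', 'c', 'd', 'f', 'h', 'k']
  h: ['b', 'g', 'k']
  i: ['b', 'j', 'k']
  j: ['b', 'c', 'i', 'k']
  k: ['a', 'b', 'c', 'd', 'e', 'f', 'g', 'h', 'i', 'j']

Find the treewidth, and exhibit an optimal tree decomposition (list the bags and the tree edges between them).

Every bag has size at most 4, so the width is 4 − 1 = 3 and tw(G) ≤ 3. On the other hand G contains the 4-clique {b, d, g, k}. A clique must lie in a single bag of any decomposition, so no decomposition can have width below 3. Hence tw(G) = 3 exactly.

Treewidth 3.
One such decomposition:
Bags: B1 = {b, c, g, k}  B2 = {b, f, g, k}  B3 = {b, g, h, k}  B4 = {a, b, g, k}  B5 = {b, c, j, k}  B6 = {b, d, g, k}  B7 = {b, c, e, k}  B8 = {b, i, j, k}
Tree: B1–B2, B1–B3, B3–B4, B1–B5, B3–B6, B5–B7, B5–B8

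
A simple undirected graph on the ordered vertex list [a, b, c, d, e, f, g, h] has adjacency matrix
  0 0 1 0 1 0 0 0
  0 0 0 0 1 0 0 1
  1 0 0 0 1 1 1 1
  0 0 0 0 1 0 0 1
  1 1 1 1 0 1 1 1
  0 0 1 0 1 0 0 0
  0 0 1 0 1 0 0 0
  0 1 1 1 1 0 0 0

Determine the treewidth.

2

A width-2 tree decomposition is:
Bags: B1 = {c, e, h}  B2 = {b, e, h}  B3 = {a, c, e}  B4 = {c, e, f}  B5 = {c, e, g}  B6 = {d, e, h}
Tree: B1–B2, B1–B3, B1–B4, B4–B5, B1–B6
Each bag holds 3 vertices, so the decomposition has width 2, which upper-bounds the treewidth. On the other hand G contains the 3-clique {d, e, h}. A clique must lie in a single bag of any decomposition, so no decomposition can have width below 2. Combining the bounds, tw(G) = 2.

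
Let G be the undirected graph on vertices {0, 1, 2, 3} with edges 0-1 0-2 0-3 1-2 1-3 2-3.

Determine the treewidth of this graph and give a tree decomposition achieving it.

Treewidth 3.
One optimal decomposition is:
Bags: B1 = {0, 1, 2, 3}
Tree: (single bag)

A single bag containing all 4 vertices is trivially a valid decomposition of width 3. Conversely, {0, 1, 2, 3} is a clique of size 4, and the vertices of any clique must share a bag in every tree decomposition; so some bag has ≥ 4 vertices and tw(G) ≥ 3. Therefore the treewidth is 3.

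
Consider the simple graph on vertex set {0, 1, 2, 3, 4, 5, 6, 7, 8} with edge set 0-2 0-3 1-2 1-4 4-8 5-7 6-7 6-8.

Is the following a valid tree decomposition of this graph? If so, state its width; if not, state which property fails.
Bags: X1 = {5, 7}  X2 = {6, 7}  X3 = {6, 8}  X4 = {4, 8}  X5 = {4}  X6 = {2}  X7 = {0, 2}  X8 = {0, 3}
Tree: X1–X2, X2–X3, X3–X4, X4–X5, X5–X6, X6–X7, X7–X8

No — vertex 1 appears in no bag.

A tree decomposition must satisfy three properties: every vertex lies in some bag; for every edge, both endpoints lie together in some bag; and for every vertex, the bags containing it form a connected subtree. Here vertex 1 appears in no bag, so the decomposition is invalid.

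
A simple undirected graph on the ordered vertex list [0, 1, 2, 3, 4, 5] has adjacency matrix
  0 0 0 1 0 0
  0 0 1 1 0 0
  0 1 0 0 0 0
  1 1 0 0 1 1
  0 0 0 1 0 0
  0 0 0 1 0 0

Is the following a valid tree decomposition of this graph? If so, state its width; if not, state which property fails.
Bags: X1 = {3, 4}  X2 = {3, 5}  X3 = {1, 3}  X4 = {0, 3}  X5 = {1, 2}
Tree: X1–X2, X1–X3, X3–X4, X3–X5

Checking the three conditions: (i) the bags cover all of {0, 1, 2, 3, 4, 5}; (ii) for each edge, some bag contains both endpoints; (iii) the bags containing any fixed vertex form a subtree. All hold, so the decomposition is valid with width 2 − 1 = 1.

Yes; width 1.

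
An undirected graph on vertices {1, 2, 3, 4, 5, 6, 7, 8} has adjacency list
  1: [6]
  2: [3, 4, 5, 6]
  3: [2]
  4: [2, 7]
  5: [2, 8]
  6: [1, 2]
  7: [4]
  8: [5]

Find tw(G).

1

A width-1 tree decomposition is:
Bags: B1 = {2, 3}  B2 = {2, 5}  B3 = {2, 4}  B4 = {2, 6}  B5 = {4, 7}  B6 = {1, 6}  B7 = {5, 8}
Tree: B1–B2, B1–B3, B3–B4, B3–B5, B4–B6, B2–B7
Every bag has size at most 2, so the width is 2 − 1 = 1 and tw(G) ≤ 1. Since G has at least one edge (e.g. 3–2), it is not an edgeless graph, so tw(G) ≥ 1. Therefore the treewidth is 1.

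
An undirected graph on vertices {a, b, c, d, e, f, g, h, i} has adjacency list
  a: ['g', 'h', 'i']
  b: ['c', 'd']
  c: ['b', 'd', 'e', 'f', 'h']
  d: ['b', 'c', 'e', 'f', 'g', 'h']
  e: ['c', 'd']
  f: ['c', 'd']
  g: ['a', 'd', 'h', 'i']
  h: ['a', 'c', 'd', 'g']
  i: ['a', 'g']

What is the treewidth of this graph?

2

A width-2 tree decomposition is:
Bags: B1 = {d, g, h}  B2 = {c, d, h}  B3 = {c, d, f}  B4 = {b, c, d}  B5 = {a, g, h}  B6 = {a, g, i}  B7 = {c, d, e}
Tree: B1–B2, B2–B3, B2–B4, B1–B5, B5–B6, B3–B7
Each bag holds 3 vertices, so the decomposition has width 2, which upper-bounds the treewidth. For the lower bound, the 3 vertices {d, g, h} are pairwise adjacent, and any tree decomposition puts a clique entirely inside one bag — forcing width ≥ 2. Combining the bounds, tw(G) = 2.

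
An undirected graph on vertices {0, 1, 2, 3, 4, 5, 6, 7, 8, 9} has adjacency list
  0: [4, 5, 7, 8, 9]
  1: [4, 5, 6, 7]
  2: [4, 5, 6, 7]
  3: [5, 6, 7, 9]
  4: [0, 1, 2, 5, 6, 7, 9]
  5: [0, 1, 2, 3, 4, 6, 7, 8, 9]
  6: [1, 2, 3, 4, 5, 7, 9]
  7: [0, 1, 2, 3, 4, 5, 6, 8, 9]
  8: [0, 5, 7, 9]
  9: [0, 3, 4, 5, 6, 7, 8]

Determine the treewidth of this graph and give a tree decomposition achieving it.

Treewidth 4.
Bags: B1 = {2, 4, 5, 6, 7}  B2 = {4, 5, 6, 7, 9}  B3 = {3, 5, 6, 7, 9}  B4 = {0, 4, 5, 7, 9}  B5 = {1, 4, 5, 6, 7}  B6 = {0, 5, 7, 8, 9}
Tree: B1–B2, B2–B3, B2–B4, B2–B5, B4–B6

Every bag has size at most 5, so the width is 5 − 1 = 4 and tw(G) ≤ 4. On the other hand G contains the 5-clique {0, 5, 7, 8, 9}. A clique must lie in a single bag of any decomposition, so no decomposition can have width below 4. Therefore the treewidth is 4.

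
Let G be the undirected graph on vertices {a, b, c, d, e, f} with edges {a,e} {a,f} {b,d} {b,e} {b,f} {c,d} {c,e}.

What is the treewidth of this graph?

A width-2 tree decomposition is:
Bags: B1 = {b, c, d}  B2 = {b, c, e}  B3 = {b, e, f}  B4 = {a, e, f}
Tree: B1–B2, B2–B3, B3–B4
Every bag has size at most 3, so the width is 3 − 1 = 2 and tw(G) ≤ 2. For the lower bound, G contains the cycle d–c–e–b–d, so G is not a forest; only forests have treewidth ≤ 1, hence tw(G) ≥ 2. Combining the bounds, tw(G) = 2.

2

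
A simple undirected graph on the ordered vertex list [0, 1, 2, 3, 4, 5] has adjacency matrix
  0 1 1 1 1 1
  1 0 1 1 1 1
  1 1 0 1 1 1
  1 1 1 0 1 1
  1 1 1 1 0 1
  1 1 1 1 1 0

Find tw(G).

5

A width-5 tree decomposition is:
Bags: B1 = {0, 1, 2, 3, 4, 5}
Tree: (single bag)
With just one bag of size 6, the width is 6 − 1 = 5, so tw(G) ≤ 5. On the other hand G contains the 6-clique {0, 1, 2, 3, 4, 5}. A clique must lie in a single bag of any decomposition, so no decomposition can have width below 5. Combining the bounds, tw(G) = 5.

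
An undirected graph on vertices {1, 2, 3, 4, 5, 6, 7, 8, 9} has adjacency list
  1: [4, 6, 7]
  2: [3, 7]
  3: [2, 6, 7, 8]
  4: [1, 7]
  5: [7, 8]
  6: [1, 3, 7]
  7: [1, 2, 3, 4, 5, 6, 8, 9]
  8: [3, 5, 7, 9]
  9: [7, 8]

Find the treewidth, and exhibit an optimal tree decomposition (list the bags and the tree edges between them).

Treewidth 2.
One such decomposition:
Bags: B1 = {2, 3, 7}  B2 = {3, 7, 8}  B3 = {3, 6, 7}  B4 = {5, 7, 8}  B5 = {1, 6, 7}  B6 = {1, 4, 7}  B7 = {7, 8, 9}
Tree: B1–B2, B1–B3, B2–B4, B3–B5, B5–B6, B2–B7

Every bag has size at most 3, so the width is 3 − 1 = 2 and tw(G) ≤ 2. Conversely, {1, 4, 7} is a clique of size 3, and the vertices of any clique must share a bag in every tree decomposition; so some bag has ≥ 3 vertices and tw(G) ≥ 2. The upper and lower bounds meet at 2, so that is the treewidth.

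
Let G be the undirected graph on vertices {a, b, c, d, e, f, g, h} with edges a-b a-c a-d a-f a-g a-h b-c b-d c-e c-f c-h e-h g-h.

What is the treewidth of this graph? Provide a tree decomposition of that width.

Each bag holds 3 vertices, so the decomposition has width 2, which upper-bounds the treewidth. On the other hand G contains the 3-clique {c, e, h}. A clique must lie in a single bag of any decomposition, so no decomposition can have width below 2. Hence tw(G) = 2 exactly.

Treewidth 2.
Bags: B1 = {a, c, h}  B2 = {c, e, h}  B3 = {a, c, f}  B4 = {a, g, h}  B5 = {a, b, c}  B6 = {a, b, d}
Tree: B1–B2, B1–B3, B1–B4, B1–B5, B5–B6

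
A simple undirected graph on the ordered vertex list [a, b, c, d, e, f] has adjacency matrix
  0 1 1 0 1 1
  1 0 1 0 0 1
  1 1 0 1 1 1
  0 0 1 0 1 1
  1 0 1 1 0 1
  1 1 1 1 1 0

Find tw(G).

A width-3 tree decomposition is:
Bags: B1 = {c, d, e, f}  B2 = {a, c, e, f}  B3 = {a, b, c, f}
Tree: B1–B2, B2–B3
Every bag has size at most 4, so the width is 4 − 1 = 3 and tw(G) ≤ 3. Conversely, {c, d, e, f} is a clique of size 4, and the vertices of any clique must share a bag in every tree decomposition; so some bag has ≥ 4 vertices and tw(G) ≥ 3. Therefore the treewidth is 3.

3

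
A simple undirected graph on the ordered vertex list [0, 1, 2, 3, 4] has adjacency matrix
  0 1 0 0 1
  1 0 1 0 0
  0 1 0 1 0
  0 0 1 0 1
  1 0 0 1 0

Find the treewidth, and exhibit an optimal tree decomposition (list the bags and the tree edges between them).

Each bag holds 3 vertices, so the decomposition has width 2, which upper-bounds the treewidth. For the lower bound, G contains the cycle 2–3–4–0–1–2, so G is not a forest; only forests have treewidth ≤ 1, hence tw(G) ≥ 2. Therefore the treewidth is 2.

Treewidth 2.
One optimal decomposition is:
Bags: B1 = {2, 3, 4}  B2 = {0, 2, 4}  B3 = {0, 1, 2}
Tree: B1–B2, B2–B3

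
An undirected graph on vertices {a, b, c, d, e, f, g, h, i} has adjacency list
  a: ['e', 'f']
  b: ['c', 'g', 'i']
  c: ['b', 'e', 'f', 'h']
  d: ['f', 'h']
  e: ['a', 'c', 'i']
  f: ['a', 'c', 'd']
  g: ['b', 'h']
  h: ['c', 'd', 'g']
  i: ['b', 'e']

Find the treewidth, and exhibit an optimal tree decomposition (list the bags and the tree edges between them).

Each bag holds 4 vertices, so the decomposition has width 3, which upper-bounds the treewidth. For the lower bound: the 4 vertex sets {a,e,i}, {b}, {c}, {d,f,g,h} are disjoint, each induces a connected subgraph, and every pair is joined by at least one edge of G. Contracting each set to a single vertex therefore yields K_{4} as a minor, and since treewidth is minor-monotone, tw(G) ≥ tw(K_{4}) = 3. The upper and lower bounds meet at 3, so that is the treewidth.

Treewidth 3.
One such decomposition:
Bags: B1 = {a, b, e, i}  B2 = {a, b, c, e}  B3 = {a, b, c, f}  B4 = {b, c, f, g}  B5 = {c, f, g, h}  B6 = {d, f, g, h}
Tree: B1–B2, B2–B3, B3–B4, B4–B5, B5–B6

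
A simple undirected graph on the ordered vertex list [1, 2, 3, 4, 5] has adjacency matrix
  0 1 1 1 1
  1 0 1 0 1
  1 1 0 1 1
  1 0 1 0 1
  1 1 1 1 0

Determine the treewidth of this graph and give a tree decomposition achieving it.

Treewidth 3.
Bags: B1 = {1, 3, 4, 5}  B2 = {1, 2, 3, 5}
Tree: B1–B2

The largest bag has 4 vertices, giving width 3; this decomposition certifies tw(G) ≤ 3. On the other hand G contains the 4-clique {1, 2, 3, 5}. A clique must lie in a single bag of any decomposition, so no decomposition can have width below 3. The upper and lower bounds meet at 3, so that is the treewidth.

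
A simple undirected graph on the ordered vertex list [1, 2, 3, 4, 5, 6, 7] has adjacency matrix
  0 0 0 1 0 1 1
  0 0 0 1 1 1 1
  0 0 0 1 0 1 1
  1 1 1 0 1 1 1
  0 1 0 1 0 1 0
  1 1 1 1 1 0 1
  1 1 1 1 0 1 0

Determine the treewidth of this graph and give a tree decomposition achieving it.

The largest bag has 4 vertices, giving width 3; this decomposition certifies tw(G) ≤ 3. Conversely, {2, 4, 5, 6} is a clique of size 4, and the vertices of any clique must share a bag in every tree decomposition; so some bag has ≥ 4 vertices and tw(G) ≥ 3. Hence tw(G) = 3 exactly.

Treewidth 3.
One optimal decomposition is:
Bags: B1 = {1, 4, 6, 7}  B2 = {3, 4, 6, 7}  B3 = {2, 4, 6, 7}  B4 = {2, 4, 5, 6}
Tree: B1–B2, B1–B3, B3–B4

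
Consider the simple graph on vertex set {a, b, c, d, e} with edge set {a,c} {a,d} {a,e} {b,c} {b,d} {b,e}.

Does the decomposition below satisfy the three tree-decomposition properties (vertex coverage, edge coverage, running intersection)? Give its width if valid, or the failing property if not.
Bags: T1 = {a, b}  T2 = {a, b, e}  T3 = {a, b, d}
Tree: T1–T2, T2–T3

A tree decomposition must satisfy three properties: every vertex lies in some bag; for every edge, both endpoints lie together in some bag; and for every vertex, the bags containing it form a connected subtree. Here vertex c appears in no bag, so the decomposition is invalid.

No — vertex c appears in no bag.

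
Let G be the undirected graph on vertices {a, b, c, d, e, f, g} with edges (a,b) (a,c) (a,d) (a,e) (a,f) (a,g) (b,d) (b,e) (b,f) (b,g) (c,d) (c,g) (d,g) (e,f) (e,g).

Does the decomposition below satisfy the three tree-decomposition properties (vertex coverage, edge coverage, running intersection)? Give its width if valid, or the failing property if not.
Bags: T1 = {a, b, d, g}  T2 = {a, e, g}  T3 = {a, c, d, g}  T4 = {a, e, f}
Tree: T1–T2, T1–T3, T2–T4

A tree decomposition must satisfy three properties: every vertex lies in some bag; for every edge, both endpoints lie together in some bag; and for every vertex, the bags containing it form a connected subtree. Here edge (b,e) lies in no bag, so the decomposition is invalid.

No — edge (b,e) lies in no bag.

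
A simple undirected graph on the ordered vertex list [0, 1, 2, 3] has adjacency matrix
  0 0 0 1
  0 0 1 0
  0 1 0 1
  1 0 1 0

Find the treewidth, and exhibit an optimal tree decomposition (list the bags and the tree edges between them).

Treewidth 1.
One optimal decomposition is:
Bags: B1 = {0, 3}  B2 = {2, 3}  B3 = {1, 2}
Tree: B1–B2, B2–B3

Each bag holds 2 vertices, so the decomposition has width 1, which upper-bounds the treewidth. Any graph with an edge has treewidth ≥ 1, and G has the edge 0–3. The upper and lower bounds meet at 1, so that is the treewidth.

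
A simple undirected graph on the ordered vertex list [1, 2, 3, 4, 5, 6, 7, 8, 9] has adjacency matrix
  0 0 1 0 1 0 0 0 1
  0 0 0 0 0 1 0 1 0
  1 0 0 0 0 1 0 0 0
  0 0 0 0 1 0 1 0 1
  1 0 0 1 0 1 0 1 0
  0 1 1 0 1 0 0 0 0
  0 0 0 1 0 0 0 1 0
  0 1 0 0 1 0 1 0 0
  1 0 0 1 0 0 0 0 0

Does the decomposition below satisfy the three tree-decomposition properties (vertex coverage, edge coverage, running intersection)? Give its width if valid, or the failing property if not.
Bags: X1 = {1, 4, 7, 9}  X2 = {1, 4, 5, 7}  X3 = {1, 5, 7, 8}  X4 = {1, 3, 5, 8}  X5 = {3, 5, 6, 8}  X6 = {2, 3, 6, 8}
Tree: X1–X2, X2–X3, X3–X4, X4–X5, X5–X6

Yes; width 3.

Vertex coverage: the bags together contain {1, 2, 3, 4, 5, 6, 7, 8, 9}, the full vertex set. Edge coverage: each edge of G has both endpoints in at least one bag. Running intersection: for every vertex, the bags containing it form a connected subtree. All three properties hold, so this is a valid tree decomposition of width max|bag| − 1 = 3, and hence tw(G) ≤ 3.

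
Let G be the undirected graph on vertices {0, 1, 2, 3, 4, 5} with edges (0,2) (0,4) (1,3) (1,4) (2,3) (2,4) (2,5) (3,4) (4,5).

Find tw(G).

A width-2 tree decomposition is:
Bags: B1 = {2, 4, 5}  B2 = {0, 2, 4}  B3 = {2, 3, 4}  B4 = {1, 3, 4}
Tree: B1–B2, B2–B3, B3–B4
Each bag holds 3 vertices, so the decomposition has width 2, which upper-bounds the treewidth. For the lower bound, the 3 vertices {1, 3, 4} are pairwise adjacent, and any tree decomposition puts a clique entirely inside one bag — forcing width ≥ 2. The upper and lower bounds meet at 2, so that is the treewidth.

2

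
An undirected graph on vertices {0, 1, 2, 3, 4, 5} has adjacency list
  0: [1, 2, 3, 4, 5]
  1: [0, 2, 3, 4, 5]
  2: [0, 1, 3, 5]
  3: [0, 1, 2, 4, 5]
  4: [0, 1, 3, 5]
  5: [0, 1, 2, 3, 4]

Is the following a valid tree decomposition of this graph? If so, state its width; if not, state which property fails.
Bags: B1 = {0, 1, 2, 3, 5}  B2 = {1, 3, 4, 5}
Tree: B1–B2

A tree decomposition must satisfy three properties: every vertex lies in some bag; for every edge, both endpoints lie together in some bag; and for every vertex, the bags containing it form a connected subtree. Here edge (0,4) lies in no bag, so the decomposition is invalid.

No — edge (0,4) lies in no bag.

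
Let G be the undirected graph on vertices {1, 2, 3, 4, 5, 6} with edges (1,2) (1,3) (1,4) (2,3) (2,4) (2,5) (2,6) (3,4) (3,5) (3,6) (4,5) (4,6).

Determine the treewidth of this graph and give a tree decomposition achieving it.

Treewidth 3.
One optimal decomposition is:
Bags: B1 = {2, 3, 4, 6}  B2 = {2, 3, 4, 5}  B3 = {1, 2, 3, 4}
Tree: B1–B2, B2–B3

The largest bag has 4 vertices, giving width 3; this decomposition certifies tw(G) ≤ 3. On the other hand G contains the 4-clique {1, 2, 3, 4}. A clique must lie in a single bag of any decomposition, so no decomposition can have width below 3. Hence tw(G) = 3 exactly.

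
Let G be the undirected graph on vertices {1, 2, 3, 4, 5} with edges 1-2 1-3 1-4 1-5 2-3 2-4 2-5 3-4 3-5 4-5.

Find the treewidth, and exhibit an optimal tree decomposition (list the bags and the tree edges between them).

Treewidth 4.
One such decomposition:
Bags: B1 = {1, 2, 3, 4, 5}
Tree: (single bag)

With just one bag of size 5, the width is 5 − 1 = 4, so tw(G) ≤ 4. On the other hand G contains the 5-clique {1, 2, 3, 4, 5}. A clique must lie in a single bag of any decomposition, so no decomposition can have width below 4. Therefore the treewidth is 4.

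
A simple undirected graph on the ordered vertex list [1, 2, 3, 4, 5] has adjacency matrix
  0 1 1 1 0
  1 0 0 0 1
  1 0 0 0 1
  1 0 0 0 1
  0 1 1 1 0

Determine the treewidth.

A width-2 tree decomposition is:
Bags: B1 = {1, 3, 5}  B2 = {1, 2, 5}  B3 = {1, 4, 5}
Tree: B1–B2, B2–B3
Each bag holds 3 vertices, so the decomposition has width 2, which upper-bounds the treewidth. The edges 3–1–2–5–3 form a cycle, so G is not a tree and its treewidth is at least 2. Combining the bounds, tw(G) = 2.

2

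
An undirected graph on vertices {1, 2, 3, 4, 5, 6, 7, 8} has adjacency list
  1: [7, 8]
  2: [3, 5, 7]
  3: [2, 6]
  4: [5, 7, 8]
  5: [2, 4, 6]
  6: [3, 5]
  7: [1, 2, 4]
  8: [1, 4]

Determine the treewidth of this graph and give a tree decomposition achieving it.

The largest bag has 3 vertices, giving width 2; this decomposition certifies tw(G) ≤ 2. For the lower bound, G contains the cycle 6–3–2–5–6, so G is not a forest; only forests have treewidth ≤ 1, hence tw(G) ≥ 2. Hence tw(G) = 2 exactly.

Treewidth 2.
One such decomposition:
Bags: B1 = {3, 5, 6}  B2 = {2, 3, 5}  B3 = {2, 4, 5}  B4 = {2, 4, 7}  B5 = {4, 7, 8}  B6 = {1, 7, 8}
Tree: B1–B2, B2–B3, B3–B4, B4–B5, B5–B6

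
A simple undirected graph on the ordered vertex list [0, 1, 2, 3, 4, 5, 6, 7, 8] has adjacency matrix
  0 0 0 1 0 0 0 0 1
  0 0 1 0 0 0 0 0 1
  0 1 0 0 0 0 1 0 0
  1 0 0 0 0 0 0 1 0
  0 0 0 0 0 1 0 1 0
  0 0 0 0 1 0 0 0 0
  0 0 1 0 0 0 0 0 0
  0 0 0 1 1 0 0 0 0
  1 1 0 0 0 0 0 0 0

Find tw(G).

1

A width-1 tree decomposition is:
Bags: B1 = {2, 6}  B2 = {1, 2}  B3 = {1, 8}  B4 = {0, 8}  B5 = {0, 3}  B6 = {3, 7}  B7 = {4, 7}  B8 = {4, 5}
Tree: B1–B2, B2–B3, B3–B4, B4–B5, B5–B6, B6–B7, B7–B8
The largest bag has 2 vertices, giving width 1; this decomposition certifies tw(G) ≤ 1. Since G has at least one edge (e.g. 6–2), it is not an edgeless graph, so tw(G) ≥ 1. The upper and lower bounds meet at 1, so that is the treewidth.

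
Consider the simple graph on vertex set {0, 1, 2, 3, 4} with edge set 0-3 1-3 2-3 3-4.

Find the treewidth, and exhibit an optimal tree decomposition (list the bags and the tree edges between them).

The largest bag has 2 vertices, giving width 1; this decomposition certifies tw(G) ≤ 1. Since G has at least one edge (e.g. 3–2), it is not an edgeless graph, so tw(G) ≥ 1. Combining the bounds, tw(G) = 1.

Treewidth 1.
One optimal decomposition is:
Bags: B1 = {2, 3}  B2 = {3, 4}  B3 = {0, 3}  B4 = {1, 3}
Tree: B1–B2, B2–B3, B1–B4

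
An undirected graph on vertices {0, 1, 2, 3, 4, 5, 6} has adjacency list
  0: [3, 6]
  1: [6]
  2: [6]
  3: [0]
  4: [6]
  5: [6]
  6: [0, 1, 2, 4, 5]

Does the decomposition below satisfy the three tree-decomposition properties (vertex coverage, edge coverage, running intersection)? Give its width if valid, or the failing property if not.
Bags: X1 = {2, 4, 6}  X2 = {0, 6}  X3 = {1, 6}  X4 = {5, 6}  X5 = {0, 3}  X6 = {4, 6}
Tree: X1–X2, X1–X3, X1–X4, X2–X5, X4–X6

No — bags containing vertex 4 are not connected in the tree.

A tree decomposition must satisfy three properties: every vertex lies in some bag; for every edge, both endpoints lie together in some bag; and for every vertex, the bags containing it form a connected subtree. Here bags containing vertex 4 are not connected in the tree, so the decomposition is invalid.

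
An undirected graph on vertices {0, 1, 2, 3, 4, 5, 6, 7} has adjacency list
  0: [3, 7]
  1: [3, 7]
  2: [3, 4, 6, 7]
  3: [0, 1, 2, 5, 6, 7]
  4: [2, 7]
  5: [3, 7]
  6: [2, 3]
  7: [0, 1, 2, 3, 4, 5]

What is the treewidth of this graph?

A width-2 tree decomposition is:
Bags: B1 = {0, 3, 7}  B2 = {1, 3, 7}  B3 = {2, 3, 7}  B4 = {3, 5, 7}  B5 = {2, 3, 6}  B6 = {2, 4, 7}
Tree: B1–B2, B1–B3, B2–B4, B3–B5, B3–B6
Every bag has size at most 3, so the width is 3 − 1 = 2 and tw(G) ≤ 2. Conversely, {2, 3, 6} is a clique of size 3, and the vertices of any clique must share a bag in every tree decomposition; so some bag has ≥ 3 vertices and tw(G) ≥ 2. The upper and lower bounds meet at 2, so that is the treewidth.

2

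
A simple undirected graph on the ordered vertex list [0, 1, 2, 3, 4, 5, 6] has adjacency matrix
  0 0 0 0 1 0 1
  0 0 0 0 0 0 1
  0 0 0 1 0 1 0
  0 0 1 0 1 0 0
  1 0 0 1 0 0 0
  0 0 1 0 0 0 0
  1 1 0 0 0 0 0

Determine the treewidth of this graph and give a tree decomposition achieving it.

Every bag has size at most 2, so the width is 2 − 1 = 1 and tw(G) ≤ 1. G has an edge, so its treewidth is at least 1. Therefore the treewidth is 1.

Treewidth 1.
Bags: B1 = {2, 5}  B2 = {2, 3}  B3 = {3, 4}  B4 = {0, 4}  B5 = {0, 6}  B6 = {1, 6}
Tree: B1–B2, B2–B3, B3–B4, B4–B5, B5–B6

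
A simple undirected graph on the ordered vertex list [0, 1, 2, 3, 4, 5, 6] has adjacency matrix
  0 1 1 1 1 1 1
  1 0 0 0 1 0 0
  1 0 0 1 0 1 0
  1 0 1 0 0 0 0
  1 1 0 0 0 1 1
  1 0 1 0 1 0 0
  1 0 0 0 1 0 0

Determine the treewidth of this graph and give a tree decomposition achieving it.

Treewidth 2.
One such decomposition:
Bags: B1 = {0, 2, 5}  B2 = {0, 2, 3}  B3 = {0, 4, 5}  B4 = {0, 1, 4}  B5 = {0, 4, 6}
Tree: B1–B2, B1–B3, B3–B4, B3–B5

Every bag has size at most 3, so the width is 3 − 1 = 2 and tw(G) ≤ 2. For the lower bound, the 3 vertices {0, 2, 3} are pairwise adjacent, and any tree decomposition puts a clique entirely inside one bag — forcing width ≥ 2. Combining the bounds, tw(G) = 2.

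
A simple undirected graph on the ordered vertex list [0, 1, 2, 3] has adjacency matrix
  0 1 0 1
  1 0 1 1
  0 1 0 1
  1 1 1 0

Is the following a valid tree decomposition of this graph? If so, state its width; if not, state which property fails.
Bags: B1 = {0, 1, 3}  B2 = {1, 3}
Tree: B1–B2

A tree decomposition must satisfy three properties: every vertex lies in some bag; for every edge, both endpoints lie together in some bag; and for every vertex, the bags containing it form a connected subtree. Here vertex 2 appears in no bag, so the decomposition is invalid.

No — vertex 2 appears in no bag.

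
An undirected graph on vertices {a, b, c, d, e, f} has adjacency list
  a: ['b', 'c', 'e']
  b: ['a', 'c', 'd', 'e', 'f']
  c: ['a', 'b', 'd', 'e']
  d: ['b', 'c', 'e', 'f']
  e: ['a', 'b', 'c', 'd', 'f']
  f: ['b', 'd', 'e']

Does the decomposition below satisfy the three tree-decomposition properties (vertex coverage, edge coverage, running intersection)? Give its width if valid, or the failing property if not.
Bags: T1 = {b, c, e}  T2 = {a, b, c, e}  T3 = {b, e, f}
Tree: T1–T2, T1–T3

A tree decomposition must satisfy three properties: every vertex lies in some bag; for every edge, both endpoints lie together in some bag; and for every vertex, the bags containing it form a connected subtree. Here vertex d appears in no bag, so the decomposition is invalid.

No — vertex d appears in no bag.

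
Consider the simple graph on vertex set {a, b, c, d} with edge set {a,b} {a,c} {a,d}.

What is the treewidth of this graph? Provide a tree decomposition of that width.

Each bag holds 2 vertices, so the decomposition has width 1, which upper-bounds the treewidth. G has an edge, so its treewidth is at least 1. Combining the bounds, tw(G) = 1.

Treewidth 1.
One optimal decomposition is:
Bags: B1 = {a, d}  B2 = {a, c}  B3 = {a, b}
Tree: B1–B2, B2–B3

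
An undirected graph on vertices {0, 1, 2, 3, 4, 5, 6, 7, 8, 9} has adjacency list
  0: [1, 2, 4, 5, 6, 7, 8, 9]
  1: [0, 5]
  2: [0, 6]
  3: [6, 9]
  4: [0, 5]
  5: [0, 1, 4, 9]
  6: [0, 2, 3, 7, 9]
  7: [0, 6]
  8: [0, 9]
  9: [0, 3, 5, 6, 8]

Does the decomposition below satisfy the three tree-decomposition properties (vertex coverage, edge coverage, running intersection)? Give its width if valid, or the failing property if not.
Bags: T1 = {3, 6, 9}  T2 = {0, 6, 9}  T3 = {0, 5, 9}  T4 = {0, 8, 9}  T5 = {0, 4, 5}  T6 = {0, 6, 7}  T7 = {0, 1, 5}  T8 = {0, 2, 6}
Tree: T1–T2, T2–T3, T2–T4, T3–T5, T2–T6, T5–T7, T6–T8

Yes; width 2.

Vertex coverage: the bags together contain {0, 1, 2, 3, 4, 5, 6, 7, 8, 9}, the full vertex set. Edge coverage: each edge of G has both endpoints in at least one bag. Running intersection: for every vertex, the bags containing it form a connected subtree. All three properties hold, so this is a valid tree decomposition of width max|bag| − 1 = 2, and hence tw(G) ≤ 2.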